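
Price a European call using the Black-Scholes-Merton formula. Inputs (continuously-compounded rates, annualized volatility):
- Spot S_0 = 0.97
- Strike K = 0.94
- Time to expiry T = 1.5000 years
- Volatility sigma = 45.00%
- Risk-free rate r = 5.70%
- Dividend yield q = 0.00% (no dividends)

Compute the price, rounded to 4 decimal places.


Answer: Price = 0.2568

Derivation:
d1 = (ln(S/K) + (r - q + 0.5*sigma^2) * T) / (sigma * sqrt(T)) = 0.48770465
d2 = d1 - sigma * sqrt(T) = -0.06343054
exp(-rT) = 0.91805314; exp(-qT) = 1.00000000
C = S_0 * exp(-qT) * N(d1) - K * exp(-rT) * N(d2)
N(d1) = 0.68712047; N(d2) = 0.47471183
C = 0.9700 * 1.00000000 * 0.68712047 - 0.9400 * 0.91805314 * 0.47471183 = 0.2568


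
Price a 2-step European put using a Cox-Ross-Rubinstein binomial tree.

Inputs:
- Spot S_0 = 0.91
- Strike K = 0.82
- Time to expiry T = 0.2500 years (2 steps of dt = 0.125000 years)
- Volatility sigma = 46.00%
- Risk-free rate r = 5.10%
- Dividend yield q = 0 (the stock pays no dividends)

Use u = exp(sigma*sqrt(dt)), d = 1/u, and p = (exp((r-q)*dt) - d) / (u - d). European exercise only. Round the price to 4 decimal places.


Answer: Price = V(0,0) = 0.0436

Derivation:
dt = T/N = 0.125000
u = exp(sigma*sqrt(dt)) = 1.176607; d = 1/u = 0.849902
p = (exp((r-q)*dt) - d) / (u - d) = 0.479006
Discount per step: exp(-r*dt) = 0.993645
Stock lattice S(k, i) with i counting down-moves:
  k=0: S(0,0) = 0.9100
  k=1: S(1,0) = 1.0707; S(1,1) = 0.7734
  k=2: S(2,0) = 1.2598; S(2,1) = 0.9100; S(2,2) = 0.6573
Terminal payoffs V(N, i) = max(K - S_T, 0):
  V(2,0) = 0.000000; V(2,1) = 0.000000; V(2,2) = 0.162677
Backward induction: V(k, i) = exp(-r*dt) * [p * V(k+1, i) + (1-p) * V(k+1, i+1)].
  V(1,0) = exp(-r*dt) * [p*0.000000 + (1-p)*0.000000] = 0.000000
  V(1,1) = exp(-r*dt) * [p*0.000000 + (1-p)*0.162677] = 0.084215
  V(0,0) = exp(-r*dt) * [p*0.000000 + (1-p)*0.084215] = 0.043597


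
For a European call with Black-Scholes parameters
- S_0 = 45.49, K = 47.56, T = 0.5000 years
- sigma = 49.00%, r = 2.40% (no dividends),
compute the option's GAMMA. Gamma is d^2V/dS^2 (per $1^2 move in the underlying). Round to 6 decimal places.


d1 = 0.0794425803; d2 = -0.2670397425
phi(d1) = 0.3976853775; exp(-qT) = 1.0000000000; exp(-rT) = 0.9880717129
Gamma = exp(-qT) * phi(d1) / (S * sigma * sqrt(T)) = 1.0000000000 * 0.3976853775 / (45.4900 * 0.4900 * 0.7071067812) = 0.025231

Answer: Gamma = 0.025231


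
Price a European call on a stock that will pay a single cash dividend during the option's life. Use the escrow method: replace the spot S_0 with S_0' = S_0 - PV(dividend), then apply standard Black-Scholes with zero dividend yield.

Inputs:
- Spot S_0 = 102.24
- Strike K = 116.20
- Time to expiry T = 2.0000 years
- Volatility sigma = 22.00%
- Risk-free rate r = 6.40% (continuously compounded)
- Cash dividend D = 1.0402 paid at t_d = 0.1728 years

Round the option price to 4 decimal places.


Answer: Price = 12.0683

Derivation:
PV(D) = D * exp(-r * t_d) = 1.0402 * 0.98900173 = 1.02875960
S_0' = S_0 - PV(D) = 102.2400 - 1.02875960 = 101.21124040
d1 = (ln(S_0'/K) + (r + sigma^2/2)*T) / (sigma*sqrt(T)) = 0.12309115
d2 = d1 - sigma*sqrt(T) = -0.18803584
exp(-rT) = 0.87985338
N(d1) = 0.54898254; N(d2) = 0.42542428
C = S_0' * N(d1) - K * exp(-rT) * N(d2) = 101.21124040 * 0.54898254 - 116.2000 * 0.87985338 * 0.42542428 = 12.0683


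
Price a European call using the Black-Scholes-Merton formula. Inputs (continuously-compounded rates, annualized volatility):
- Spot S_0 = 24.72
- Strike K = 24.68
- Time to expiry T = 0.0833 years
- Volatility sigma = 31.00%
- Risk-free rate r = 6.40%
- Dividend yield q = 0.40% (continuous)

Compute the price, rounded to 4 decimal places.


d1 = (ln(S/K) + (r - q + 0.5*sigma^2) * T) / (sigma * sqrt(T)) = 0.11869714
d2 = d1 - sigma * sqrt(T) = 0.02922575
exp(-rT) = 0.99468299; exp(-qT) = 0.99966686
C = S_0 * exp(-qT) * N(d1) - K * exp(-rT) * N(d2)
N(d1) = 0.54724235; N(d2) = 0.51165773
C = 24.7200 * 0.99966686 * 0.54724235 - 24.6800 * 0.99468299 * 0.51165773 = 0.9628

Answer: Price = 0.9628


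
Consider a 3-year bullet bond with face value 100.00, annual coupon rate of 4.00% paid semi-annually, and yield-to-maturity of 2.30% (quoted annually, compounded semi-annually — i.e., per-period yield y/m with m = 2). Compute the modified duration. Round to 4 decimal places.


Coupon per period c = face * coupon_rate / m = 2.000000
Periods per year m = 2; per-period yield y/m = 0.011500
Number of cashflows N = 6
Cashflows (t years, CF_t, discount factor 1/(1+y/m)^(m*t), PV):
  t = 0.5000: CF_t = 2.000000, DF = 0.988631, PV = 1.977261
  t = 1.0000: CF_t = 2.000000, DF = 0.977391, PV = 1.954782
  t = 1.5000: CF_t = 2.000000, DF = 0.966279, PV = 1.932557
  t = 2.0000: CF_t = 2.000000, DF = 0.955293, PV = 1.910585
  t = 2.5000: CF_t = 2.000000, DF = 0.944432, PV = 1.888863
  t = 3.0000: CF_t = 102.000000, DF = 0.933694, PV = 95.236812
Price P = sum_t PV_t = 104.900861
First compute Macaulay numerator sum_t t * PV_t:
  t * PV_t at t = 0.5000: 0.988631
  t * PV_t at t = 1.0000: 1.954782
  t * PV_t at t = 1.5000: 2.898836
  t * PV_t at t = 2.0000: 3.821171
  t * PV_t at t = 2.5000: 4.722159
  t * PV_t at t = 3.0000: 285.710436
Macaulay duration D = 300.096013 / 104.900861 = 2.860758
Modified duration = D / (1 + y/m) = 2.860758 / (1 + 0.011500) = 2.828234

Answer: Modified duration = 2.8282


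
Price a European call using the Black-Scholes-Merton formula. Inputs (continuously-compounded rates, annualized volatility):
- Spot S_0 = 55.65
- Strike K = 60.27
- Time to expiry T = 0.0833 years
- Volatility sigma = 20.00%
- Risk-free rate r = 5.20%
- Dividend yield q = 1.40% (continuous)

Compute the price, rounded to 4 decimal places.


d1 = (ln(S/K) + (r - q + 0.5*sigma^2) * T) / (sigma * sqrt(T)) = -1.29792922
d2 = d1 - sigma * sqrt(T) = -1.35565270
exp(-rT) = 0.99567777; exp(-qT) = 0.99883448
C = S_0 * exp(-qT) * N(d1) - K * exp(-rT) * N(d2)
N(d1) = 0.09715583; N(d2) = 0.08760485
C = 55.6500 * 0.99883448 * 0.09715583 - 60.2700 * 0.99567777 * 0.08760485 = 0.1433

Answer: Price = 0.1433


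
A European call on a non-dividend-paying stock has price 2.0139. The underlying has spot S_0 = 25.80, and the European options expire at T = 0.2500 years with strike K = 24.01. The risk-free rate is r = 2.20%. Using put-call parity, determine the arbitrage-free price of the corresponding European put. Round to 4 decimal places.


Put-call parity: C - P = S_0 * exp(-qT) - K * exp(-rT).
S_0 * exp(-qT) = 25.8000 * 1.00000000 = 25.80000000
K * exp(-rT) = 24.0100 * 0.99451510 = 23.87830749
P = C - S*exp(-qT) + K*exp(-rT)
P = 2.0139 - 25.80000000 + 23.87830749 = 0.0922

Answer: Put price = 0.0922


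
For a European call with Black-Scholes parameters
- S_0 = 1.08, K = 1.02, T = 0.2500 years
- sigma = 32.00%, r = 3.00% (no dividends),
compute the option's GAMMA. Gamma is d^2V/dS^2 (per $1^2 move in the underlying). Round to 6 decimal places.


Answer: Gamma = 2.053403

Derivation:
d1 = 0.4841150865; d2 = 0.3241150865
phi(d1) = 0.3548279547; exp(-qT) = 1.0000000000; exp(-rT) = 0.9925280548
Gamma = exp(-qT) * phi(d1) / (S * sigma * sqrt(T)) = 1.0000000000 * 0.3548279547 / (1.0800 * 0.3200 * 0.5000000000) = 2.053403


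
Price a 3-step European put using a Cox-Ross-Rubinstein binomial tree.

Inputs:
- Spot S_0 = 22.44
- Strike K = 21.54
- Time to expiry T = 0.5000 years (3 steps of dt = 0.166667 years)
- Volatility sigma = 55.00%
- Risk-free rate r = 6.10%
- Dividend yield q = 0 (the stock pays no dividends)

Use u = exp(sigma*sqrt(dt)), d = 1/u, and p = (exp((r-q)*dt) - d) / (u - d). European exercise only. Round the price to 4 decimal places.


dt = T/N = 0.166667
u = exp(sigma*sqrt(dt)) = 1.251742; d = 1/u = 0.798886
p = (exp((r-q)*dt) - d) / (u - d) = 0.466665
Discount per step: exp(-r*dt) = 0.989885
Stock lattice S(k, i) with i counting down-moves:
  k=0: S(0,0) = 22.4400
  k=1: S(1,0) = 28.0891; S(1,1) = 17.9270
  k=2: S(2,0) = 35.1603; S(2,1) = 22.4400; S(2,2) = 14.3216
  k=3: S(3,0) = 44.0117; S(3,1) = 28.0891; S(3,2) = 17.9270; S(3,3) = 11.4414
Terminal payoffs V(N, i) = max(K - S_T, 0):
  V(3,0) = 0.000000; V(3,1) = 0.000000; V(3,2) = 3.612990; V(3,3) = 10.098634
Backward induction: V(k, i) = exp(-r*dt) * [p * V(k+1, i) + (1-p) * V(k+1, i+1)].
  V(2,0) = exp(-r*dt) * [p*0.000000 + (1-p)*0.000000] = 0.000000
  V(2,1) = exp(-r*dt) * [p*0.000000 + (1-p)*3.612990] = 1.907442
  V(2,2) = exp(-r*dt) * [p*3.612990 + (1-p)*10.098634] = 7.000475
  V(1,0) = exp(-r*dt) * [p*0.000000 + (1-p)*1.907442] = 1.007015
  V(1,1) = exp(-r*dt) * [p*1.907442 + (1-p)*7.000475] = 4.576965
  V(0,0) = exp(-r*dt) * [p*1.007015 + (1-p)*4.576965] = 2.881549

Answer: Price = V(0,0) = 2.8815


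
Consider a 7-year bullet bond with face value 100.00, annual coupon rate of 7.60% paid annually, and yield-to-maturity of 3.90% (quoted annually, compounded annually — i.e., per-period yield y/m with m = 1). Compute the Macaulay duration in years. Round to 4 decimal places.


Coupon per period c = face * coupon_rate / m = 7.600000
Periods per year m = 1; per-period yield y/m = 0.039000
Number of cashflows N = 7
Cashflows (t years, CF_t, discount factor 1/(1+y/m)^(m*t), PV):
  t = 1.0000: CF_t = 7.600000, DF = 0.962464, PV = 7.314726
  t = 2.0000: CF_t = 7.600000, DF = 0.926337, PV = 7.040159
  t = 3.0000: CF_t = 7.600000, DF = 0.891566, PV = 6.775899
  t = 4.0000: CF_t = 7.600000, DF = 0.858100, PV = 6.521559
  t = 5.0000: CF_t = 7.600000, DF = 0.825890, PV = 6.276765
  t = 6.0000: CF_t = 7.600000, DF = 0.794889, PV = 6.041160
  t = 7.0000: CF_t = 107.600000, DF = 0.765052, PV = 82.319635
Price P = sum_t PV_t = 122.289903
Macaulay numerator sum_t t * PV_t:
  t * PV_t at t = 1.0000: 7.314726
  t * PV_t at t = 2.0000: 14.080319
  t * PV_t at t = 3.0000: 20.327698
  t * PV_t at t = 4.0000: 26.086234
  t * PV_t at t = 5.0000: 31.383824
  t * PV_t at t = 6.0000: 36.246957
  t * PV_t at t = 7.0000: 576.237448
Macaulay duration D = (sum_t t * PV_t) / P = 711.677207 / 122.289903 = 5.819591

Answer: Macaulay duration = 5.8196 years


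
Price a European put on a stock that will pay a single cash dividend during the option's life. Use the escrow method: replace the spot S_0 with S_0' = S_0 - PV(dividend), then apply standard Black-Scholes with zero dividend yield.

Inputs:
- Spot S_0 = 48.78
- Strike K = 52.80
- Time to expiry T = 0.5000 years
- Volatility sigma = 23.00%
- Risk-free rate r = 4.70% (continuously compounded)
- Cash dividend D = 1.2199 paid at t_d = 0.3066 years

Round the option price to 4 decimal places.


Answer: Price = 5.5971

Derivation:
PV(D) = D * exp(-r * t_d) = 1.2199 * 0.98569313 = 1.20244705
S_0' = S_0 - PV(D) = 48.7800 - 1.20244705 = 47.57755295
d1 = (ln(S_0'/K) + (r + sigma^2/2)*T) / (sigma*sqrt(T)) = -0.41458050
d2 = d1 - sigma*sqrt(T) = -0.57721506
exp(-rT) = 0.97677397
N(-d1) = 0.66077549; N(-d2) = 0.71810291
P = K * exp(-rT) * N(-d2) - S_0' * N(-d1) = 52.8000 * 0.97677397 * 0.71810291 - 47.57755295 * 0.66077549 = 5.5971


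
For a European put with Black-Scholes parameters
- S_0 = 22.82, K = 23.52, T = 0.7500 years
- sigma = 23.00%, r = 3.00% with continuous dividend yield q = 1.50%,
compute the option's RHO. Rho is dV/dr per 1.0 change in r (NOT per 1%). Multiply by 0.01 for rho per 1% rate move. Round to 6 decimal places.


d1 = 0.0043864634; d2 = -0.1947993795
phi(d1) = 0.3989384424; exp(-qT) = 0.9888130446; exp(-rT) = 0.9777512372
N(-d2) = 0.5772249960
Rho = -K*T*exp(-rT)*N(-d2) = -23.5200 * 0.7500 * 0.9777512372 * 0.5772249960 = -9.955706

Answer: Rho = -9.955706


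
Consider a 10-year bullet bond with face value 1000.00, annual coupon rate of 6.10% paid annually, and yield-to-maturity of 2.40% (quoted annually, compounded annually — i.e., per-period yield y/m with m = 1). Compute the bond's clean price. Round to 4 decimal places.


Coupon per period c = face * coupon_rate / m = 61.000000
Periods per year m = 1; per-period yield y/m = 0.024000
Number of cashflows N = 10
Cashflows (t years, CF_t, discount factor 1/(1+y/m)^(m*t), PV):
  t = 1.0000: CF_t = 61.000000, DF = 0.976562, PV = 59.570312
  t = 2.0000: CF_t = 61.000000, DF = 0.953674, PV = 58.174133
  t = 3.0000: CF_t = 61.000000, DF = 0.931323, PV = 56.810677
  t = 4.0000: CF_t = 61.000000, DF = 0.909495, PV = 55.479177
  t = 5.0000: CF_t = 61.000000, DF = 0.888178, PV = 54.178884
  t = 6.0000: CF_t = 61.000000, DF = 0.867362, PV = 52.909066
  t = 7.0000: CF_t = 61.000000, DF = 0.847033, PV = 51.669010
  t = 8.0000: CF_t = 61.000000, DF = 0.827181, PV = 50.458017
  t = 9.0000: CF_t = 61.000000, DF = 0.807794, PV = 49.275408
  t = 10.0000: CF_t = 1061.000000, DF = 0.788861, PV = 836.981420
Price P = sum_t PV_t = 1325.506104

Answer: Price = 1325.5061


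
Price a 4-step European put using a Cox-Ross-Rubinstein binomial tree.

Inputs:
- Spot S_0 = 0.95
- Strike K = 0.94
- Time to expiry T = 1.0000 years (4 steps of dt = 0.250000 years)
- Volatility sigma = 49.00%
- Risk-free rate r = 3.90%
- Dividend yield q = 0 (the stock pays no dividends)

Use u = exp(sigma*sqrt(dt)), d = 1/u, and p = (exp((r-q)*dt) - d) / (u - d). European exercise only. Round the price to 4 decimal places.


Answer: Price = V(0,0) = 0.1483

Derivation:
dt = T/N = 0.250000
u = exp(sigma*sqrt(dt)) = 1.277621; d = 1/u = 0.782705
p = (exp((r-q)*dt) - d) / (u - d) = 0.458851
Discount per step: exp(-r*dt) = 0.990297
Stock lattice S(k, i) with i counting down-moves:
  k=0: S(0,0) = 0.9500
  k=1: S(1,0) = 1.2137; S(1,1) = 0.7436
  k=2: S(2,0) = 1.5507; S(2,1) = 0.9500; S(2,2) = 0.5820
  k=3: S(3,0) = 1.9812; S(3,1) = 1.2137; S(3,2) = 0.7436; S(3,3) = 0.4555
  k=4: S(4,0) = 2.5312; S(4,1) = 1.5507; S(4,2) = 0.9500; S(4,3) = 0.5820; S(4,4) = 0.3565
Terminal payoffs V(N, i) = max(K - S_T, 0):
  V(4,0) = 0.000000; V(4,1) = 0.000000; V(4,2) = 0.000000; V(4,3) = 0.358005; V(4,4) = 0.583454
Backward induction: V(k, i) = exp(-r*dt) * [p * V(k+1, i) + (1-p) * V(k+1, i+1)].
  V(3,0) = exp(-r*dt) * [p*0.000000 + (1-p)*0.000000] = 0.000000
  V(3,1) = exp(-r*dt) * [p*0.000000 + (1-p)*0.000000] = 0.000000
  V(3,2) = exp(-r*dt) * [p*0.000000 + (1-p)*0.358005] = 0.191854
  V(3,3) = exp(-r*dt) * [p*0.358005 + (1-p)*0.583454] = 0.475349
  V(2,0) = exp(-r*dt) * [p*0.000000 + (1-p)*0.000000] = 0.000000
  V(2,1) = exp(-r*dt) * [p*0.000000 + (1-p)*0.191854] = 0.102814
  V(2,2) = exp(-r*dt) * [p*0.191854 + (1-p)*0.475349] = 0.341917
  V(1,0) = exp(-r*dt) * [p*0.000000 + (1-p)*0.102814] = 0.055098
  V(1,1) = exp(-r*dt) * [p*0.102814 + (1-p)*0.341917] = 0.229952
  V(0,0) = exp(-r*dt) * [p*0.055098 + (1-p)*0.229952] = 0.148267


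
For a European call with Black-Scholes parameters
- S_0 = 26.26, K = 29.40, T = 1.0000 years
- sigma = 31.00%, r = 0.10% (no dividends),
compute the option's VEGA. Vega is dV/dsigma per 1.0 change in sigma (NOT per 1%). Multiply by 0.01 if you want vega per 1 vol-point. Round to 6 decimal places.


d1 = -0.2061219531; d2 = -0.5161219531
phi(d1) = 0.3905568792; exp(-qT) = 1.0000000000; exp(-rT) = 0.9990004998
Vega = S * exp(-qT) * phi(d1) * sqrt(T) = 26.2600 * 1.0000000000 * 0.3905568792 * 1.0000000000 = 10.256024

Answer: Vega = 10.256024


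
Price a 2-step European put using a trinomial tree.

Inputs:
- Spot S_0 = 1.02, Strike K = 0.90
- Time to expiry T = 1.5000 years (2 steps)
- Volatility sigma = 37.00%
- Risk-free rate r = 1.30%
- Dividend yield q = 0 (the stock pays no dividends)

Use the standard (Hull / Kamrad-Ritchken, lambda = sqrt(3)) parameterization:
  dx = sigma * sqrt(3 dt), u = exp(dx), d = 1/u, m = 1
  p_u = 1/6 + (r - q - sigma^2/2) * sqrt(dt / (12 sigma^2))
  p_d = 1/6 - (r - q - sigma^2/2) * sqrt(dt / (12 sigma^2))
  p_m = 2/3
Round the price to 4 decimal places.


dt = T/N = 0.750000; dx = sigma*sqrt(3*dt) = 0.555000
u = exp(dx) = 1.741941; d = 1/u = 0.574072
p_u = 0.129200, p_m = 0.666667, p_d = 0.204133
Discount per step: exp(-r*dt) = 0.990297
Stock lattice S(k, j) with j the centered position index:
  k=0: S(0,+0) = 1.0200
  k=1: S(1,-1) = 0.5856; S(1,+0) = 1.0200; S(1,+1) = 1.7768
  k=2: S(2,-2) = 0.3362; S(2,-1) = 0.5856; S(2,+0) = 1.0200; S(2,+1) = 1.7768; S(2,+2) = 3.0950
Terminal payoffs V(N, j) = max(K - S_T, 0):
  V(2,-2) = 0.563850; V(2,-1) = 0.314446; V(2,+0) = 0.000000; V(2,+1) = 0.000000; V(2,+2) = 0.000000
Backward induction: V(k, j) = exp(-r*dt) * [p_u * V(k+1, j+1) + p_m * V(k+1, j) + p_d * V(k+1, j-1)]
  V(1,-1) = exp(-r*dt) * [p_u*0.000000 + p_m*0.314446 + p_d*0.563850] = 0.321580
  V(1,+0) = exp(-r*dt) * [p_u*0.000000 + p_m*0.000000 + p_d*0.314446] = 0.063566
  V(1,+1) = exp(-r*dt) * [p_u*0.000000 + p_m*0.000000 + p_d*0.000000] = 0.000000
  V(0,+0) = exp(-r*dt) * [p_u*0.000000 + p_m*0.063566 + p_d*0.321580] = 0.106974

Answer: Price = V(0,0) = 0.1070


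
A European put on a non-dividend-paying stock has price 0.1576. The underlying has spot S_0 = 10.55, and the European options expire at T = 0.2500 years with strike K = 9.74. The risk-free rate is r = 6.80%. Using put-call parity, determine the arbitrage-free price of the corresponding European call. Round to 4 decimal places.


Answer: Call price = 1.1318

Derivation:
Put-call parity: C - P = S_0 * exp(-qT) - K * exp(-rT).
S_0 * exp(-qT) = 10.5500 * 1.00000000 = 10.55000000
K * exp(-rT) = 9.7400 * 0.98314368 = 9.57581949
C = P + S*exp(-qT) - K*exp(-rT)
C = 0.1576 + 10.55000000 - 9.57581949 = 1.1318


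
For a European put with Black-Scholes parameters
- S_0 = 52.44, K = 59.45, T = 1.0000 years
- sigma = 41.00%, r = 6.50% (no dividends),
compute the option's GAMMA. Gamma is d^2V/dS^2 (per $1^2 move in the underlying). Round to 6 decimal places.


d1 = 0.0575220384; d2 = -0.3524779616
phi(d1) = 0.3982828190; exp(-qT) = 1.0000000000; exp(-rT) = 0.9370674634
Gamma = exp(-qT) * phi(d1) / (S * sigma * sqrt(T)) = 1.0000000000 * 0.3982828190 / (52.4400 * 0.4100 * 1.0000000000) = 0.018524

Answer: Gamma = 0.018524


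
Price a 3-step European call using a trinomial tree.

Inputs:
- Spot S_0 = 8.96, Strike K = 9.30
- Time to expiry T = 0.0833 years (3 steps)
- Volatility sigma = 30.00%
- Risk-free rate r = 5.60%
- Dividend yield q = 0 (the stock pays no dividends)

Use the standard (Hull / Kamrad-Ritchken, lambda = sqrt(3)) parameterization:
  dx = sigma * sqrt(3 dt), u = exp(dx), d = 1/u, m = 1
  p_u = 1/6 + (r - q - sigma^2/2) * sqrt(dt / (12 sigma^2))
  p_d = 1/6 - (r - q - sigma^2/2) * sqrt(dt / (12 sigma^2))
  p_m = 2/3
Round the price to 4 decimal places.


Answer: Price = V(0,0) = 0.1992

Derivation:
dt = T/N = 0.027767; dx = sigma*sqrt(3*dt) = 0.086585
u = exp(dx) = 1.090444; d = 1/u = 0.917057
p_u = 0.168430, p_m = 0.666667, p_d = 0.164903
Discount per step: exp(-r*dt) = 0.998446
Stock lattice S(k, j) with j the centered position index:
  k=0: S(0,+0) = 8.9600
  k=1: S(1,-1) = 8.2168; S(1,+0) = 8.9600; S(1,+1) = 9.7704
  k=2: S(2,-2) = 7.5353; S(2,-1) = 8.2168; S(2,+0) = 8.9600; S(2,+1) = 9.7704; S(2,+2) = 10.6541
  k=3: S(3,-3) = 6.9103; S(3,-2) = 7.5353; S(3,-1) = 8.2168; S(3,+0) = 8.9600; S(3,+1) = 9.7704; S(3,+2) = 10.6541; S(3,+3) = 11.6177
Terminal payoffs V(N, j) = max(S_T - K, 0):
  V(3,-3) = 0.000000; V(3,-2) = 0.000000; V(3,-1) = 0.000000; V(3,+0) = 0.000000; V(3,+1) = 0.470381; V(3,+2) = 1.354056; V(3,+3) = 2.317655
Backward induction: V(k, j) = exp(-r*dt) * [p_u * V(k+1, j+1) + p_m * V(k+1, j) + p_d * V(k+1, j-1)]
  V(2,-2) = exp(-r*dt) * [p_u*0.000000 + p_m*0.000000 + p_d*0.000000] = 0.000000
  V(2,-1) = exp(-r*dt) * [p_u*0.000000 + p_m*0.000000 + p_d*0.000000] = 0.000000
  V(2,+0) = exp(-r*dt) * [p_u*0.470381 + p_m*0.000000 + p_d*0.000000] = 0.079103
  V(2,+1) = exp(-r*dt) * [p_u*1.354056 + p_m*0.470381 + p_d*0.000000] = 0.540810
  V(2,+2) = exp(-r*dt) * [p_u*2.317655 + p_m*1.354056 + p_d*0.470381] = 1.368505
  V(1,-1) = exp(-r*dt) * [p_u*0.079103 + p_m*0.000000 + p_d*0.000000] = 0.013303
  V(1,+0) = exp(-r*dt) * [p_u*0.540810 + p_m*0.079103 + p_d*0.000000] = 0.143601
  V(1,+1) = exp(-r*dt) * [p_u*1.368505 + p_m*0.540810 + p_d*0.079103] = 0.603144
  V(0,+0) = exp(-r*dt) * [p_u*0.603144 + p_m*0.143601 + p_d*0.013303] = 0.199205


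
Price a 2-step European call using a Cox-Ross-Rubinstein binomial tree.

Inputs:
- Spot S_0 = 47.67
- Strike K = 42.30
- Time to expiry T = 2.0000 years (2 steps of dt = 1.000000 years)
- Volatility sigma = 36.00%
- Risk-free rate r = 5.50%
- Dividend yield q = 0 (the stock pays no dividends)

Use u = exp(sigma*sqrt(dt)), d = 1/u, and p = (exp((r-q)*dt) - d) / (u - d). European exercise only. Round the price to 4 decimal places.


Answer: Price = V(0,0) = 14.2640

Derivation:
dt = T/N = 1.000000
u = exp(sigma*sqrt(dt)) = 1.433329; d = 1/u = 0.697676
p = (exp((r-q)*dt) - d) / (u - d) = 0.487817
Discount per step: exp(-r*dt) = 0.946485
Stock lattice S(k, i) with i counting down-moves:
  k=0: S(0,0) = 47.6700
  k=1: S(1,0) = 68.3268; S(1,1) = 33.2582
  k=2: S(2,0) = 97.9348; S(2,1) = 47.6700; S(2,2) = 23.2035
Terminal payoffs V(N, i) = max(S_T - K, 0):
  V(2,0) = 55.634831; V(2,1) = 5.370000; V(2,2) = 0.000000
Backward induction: V(k, i) = exp(-r*dt) * [p * V(k+1, i) + (1-p) * V(k+1, i+1)].
  V(1,0) = exp(-r*dt) * [p*55.634831 + (1-p)*5.370000] = 28.290491
  V(1,1) = exp(-r*dt) * [p*5.370000 + (1-p)*0.000000] = 2.479392
  V(0,0) = exp(-r*dt) * [p*28.290491 + (1-p)*2.479392] = 14.263997


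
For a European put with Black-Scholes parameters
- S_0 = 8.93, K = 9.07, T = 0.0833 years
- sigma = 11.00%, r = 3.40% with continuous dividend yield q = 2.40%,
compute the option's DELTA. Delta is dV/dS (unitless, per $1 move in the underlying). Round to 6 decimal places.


d1 = -0.4478689386; d2 = -0.4796168519
phi(d1) = 0.3608720462; exp(-qT) = 0.9980027971; exp(-rT) = 0.9971718069
N(-d1) = 0.6728761067
Delta = -exp(-qT) * N(-d1) = -0.9980027971 * 0.6728761067 = -0.671532

Answer: Delta = -0.671532


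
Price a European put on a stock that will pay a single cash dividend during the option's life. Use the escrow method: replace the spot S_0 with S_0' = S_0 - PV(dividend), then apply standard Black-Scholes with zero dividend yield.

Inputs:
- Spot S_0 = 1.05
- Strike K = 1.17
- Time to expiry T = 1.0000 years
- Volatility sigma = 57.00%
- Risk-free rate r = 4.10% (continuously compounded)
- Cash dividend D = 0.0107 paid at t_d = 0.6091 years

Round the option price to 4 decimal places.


Answer: Price = 0.2865

Derivation:
PV(D) = D * exp(-r * t_d) = 0.0107 * 0.97533615 = 0.01043610
S_0' = S_0 - PV(D) = 1.0500 - 0.01043610 = 1.03956390
d1 = (ln(S_0'/K) + (r + sigma^2/2)*T) / (sigma*sqrt(T)) = 0.14955711
d2 = d1 - sigma*sqrt(T) = -0.42044289
exp(-rT) = 0.95982913
N(-d1) = 0.44055702; N(-d2) = 0.66291903
P = K * exp(-rT) * N(-d2) - S_0' * N(-d1) = 1.1700 * 0.95982913 * 0.66291903 - 1.03956390 * 0.44055702 = 0.2865


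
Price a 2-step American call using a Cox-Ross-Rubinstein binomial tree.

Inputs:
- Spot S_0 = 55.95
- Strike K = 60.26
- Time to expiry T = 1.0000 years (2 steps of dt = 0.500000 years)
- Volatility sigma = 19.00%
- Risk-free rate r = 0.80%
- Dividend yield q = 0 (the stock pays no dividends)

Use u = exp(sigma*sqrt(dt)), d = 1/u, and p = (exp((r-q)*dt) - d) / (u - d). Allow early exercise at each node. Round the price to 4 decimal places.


Answer: Price = V(0,0) = 2.9735

Derivation:
dt = T/N = 0.500000
u = exp(sigma*sqrt(dt)) = 1.143793; d = 1/u = 0.874284
p = (exp((r-q)*dt) - d) / (u - d) = 0.481334
Discount per step: exp(-r*dt) = 0.996008
Stock lattice S(k, i) with i counting down-moves:
  k=0: S(0,0) = 55.9500
  k=1: S(1,0) = 63.9952; S(1,1) = 48.9162
  k=2: S(2,0) = 73.1973; S(2,1) = 55.9500; S(2,2) = 42.7666
Terminal payoffs V(N, i) = max(S_T - K, 0):
  V(2,0) = 12.937335; V(2,1) = 0.000000; V(2,2) = 0.000000
Backward induction: V(k, i) = exp(-r*dt) * [p * V(k+1, i) + (1-p) * V(k+1, i+1)]; then take max(V_cont, immediate exercise) for American.
  V(1,0) = exp(-r*dt) * [p*12.937335 + (1-p)*0.000000] = 6.202325; exercise = 3.735241; V(1,0) = max -> 6.202325
  V(1,1) = exp(-r*dt) * [p*0.000000 + (1-p)*0.000000] = 0.000000; exercise = 0.000000; V(1,1) = max -> 0.000000
  V(0,0) = exp(-r*dt) * [p*6.202325 + (1-p)*0.000000] = 2.973474; exercise = 0.000000; V(0,0) = max -> 2.973474


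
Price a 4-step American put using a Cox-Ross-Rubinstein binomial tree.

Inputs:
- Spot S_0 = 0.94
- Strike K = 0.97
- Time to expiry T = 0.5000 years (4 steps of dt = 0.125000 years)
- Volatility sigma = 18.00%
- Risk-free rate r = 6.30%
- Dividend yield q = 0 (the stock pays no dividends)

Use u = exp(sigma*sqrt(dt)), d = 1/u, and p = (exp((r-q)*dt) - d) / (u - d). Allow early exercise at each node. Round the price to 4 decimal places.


dt = T/N = 0.125000
u = exp(sigma*sqrt(dt)) = 1.065708; d = 1/u = 0.938343
p = (exp((r-q)*dt) - d) / (u - d) = 0.546170
Discount per step: exp(-r*dt) = 0.992156
Stock lattice S(k, i) with i counting down-moves:
  k=0: S(0,0) = 0.9400
  k=1: S(1,0) = 1.0018; S(1,1) = 0.8820
  k=2: S(2,0) = 1.0676; S(2,1) = 0.9400; S(2,2) = 0.8277
  k=3: S(3,0) = 1.1377; S(3,1) = 1.0018; S(3,2) = 0.8820; S(3,3) = 0.7766
  k=4: S(4,0) = 1.2125; S(4,1) = 1.0676; S(4,2) = 0.9400; S(4,3) = 0.8277; S(4,4) = 0.7287
Terminal payoffs V(N, i) = max(K - S_T, 0):
  V(4,0) = 0.000000; V(4,1) = 0.000000; V(4,2) = 0.030000; V(4,3) = 0.142341; V(4,4) = 0.241257
Backward induction: V(k, i) = exp(-r*dt) * [p * V(k+1, i) + (1-p) * V(k+1, i+1)]; then take max(V_cont, immediate exercise) for American.
  V(3,0) = exp(-r*dt) * [p*0.000000 + (1-p)*0.000000] = 0.000000; exercise = 0.000000; V(3,0) = max -> 0.000000
  V(3,1) = exp(-r*dt) * [p*0.000000 + (1-p)*0.030000] = 0.013508; exercise = 0.000000; V(3,1) = max -> 0.013508
  V(3,2) = exp(-r*dt) * [p*0.030000 + (1-p)*0.142341] = 0.080349; exercise = 0.087957; V(3,2) = max -> 0.087957
  V(3,3) = exp(-r*dt) * [p*0.142341 + (1-p)*0.241257] = 0.185764; exercise = 0.193372; V(3,3) = max -> 0.193372
  V(2,0) = exp(-r*dt) * [p*0.000000 + (1-p)*0.013508] = 0.006082; exercise = 0.000000; V(2,0) = max -> 0.006082
  V(2,1) = exp(-r*dt) * [p*0.013508 + (1-p)*0.087957] = 0.046925; exercise = 0.030000; V(2,1) = max -> 0.046925
  V(2,2) = exp(-r*dt) * [p*0.087957 + (1-p)*0.193372] = 0.134733; exercise = 0.142341; V(2,2) = max -> 0.142341
  V(1,0) = exp(-r*dt) * [p*0.006082 + (1-p)*0.046925] = 0.024425; exercise = 0.000000; V(1,0) = max -> 0.024425
  V(1,1) = exp(-r*dt) * [p*0.046925 + (1-p)*0.142341] = 0.089520; exercise = 0.087957; V(1,1) = max -> 0.089520
  V(0,0) = exp(-r*dt) * [p*0.024425 + (1-p)*0.089520] = 0.053544; exercise = 0.030000; V(0,0) = max -> 0.053544

Answer: Price = V(0,0) = 0.0535


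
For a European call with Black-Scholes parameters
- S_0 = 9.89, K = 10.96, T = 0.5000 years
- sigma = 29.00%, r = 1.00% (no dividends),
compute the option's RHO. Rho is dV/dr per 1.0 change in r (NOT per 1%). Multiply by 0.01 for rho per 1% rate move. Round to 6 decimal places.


Answer: Rho = 1.533601

Derivation:
d1 = -0.3740503967; d2 = -0.5791113633
phi(d1) = 0.3719873678; exp(-qT) = 1.0000000000; exp(-rT) = 0.9950124792
N(d2) = 0.2812570166
Rho = K*T*exp(-rT)*N(d2) = 10.9600 * 0.5000 * 0.9950124792 * 0.2812570166 = 1.533601


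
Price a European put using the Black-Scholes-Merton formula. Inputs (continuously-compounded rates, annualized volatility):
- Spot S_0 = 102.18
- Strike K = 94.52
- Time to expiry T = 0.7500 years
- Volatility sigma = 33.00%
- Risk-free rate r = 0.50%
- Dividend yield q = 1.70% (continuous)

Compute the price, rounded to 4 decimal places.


Answer: Price = 8.0403

Derivation:
d1 = (ln(S/K) + (r - q + 0.5*sigma^2) * T) / (sigma * sqrt(T)) = 0.38406744
d2 = d1 - sigma * sqrt(T) = 0.09827905
exp(-rT) = 0.99625702; exp(-qT) = 0.98733094
P = K * exp(-rT) * N(-d2) - S_0 * exp(-qT) * N(-d1)
N(-d1) = 0.35046423; N(-d2) = 0.46085536
P = 94.5200 * 0.99625702 * 0.46085536 - 102.1800 * 0.98733094 * 0.35046423 = 8.0403


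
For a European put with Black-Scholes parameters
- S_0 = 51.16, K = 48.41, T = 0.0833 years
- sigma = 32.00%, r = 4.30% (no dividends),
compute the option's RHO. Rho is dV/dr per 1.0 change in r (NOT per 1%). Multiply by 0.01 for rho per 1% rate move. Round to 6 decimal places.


Answer: Rho = -1.114285

Derivation:
d1 = 0.6831972245; d2 = 0.5908396585
phi(d1) = 0.3159037321; exp(-qT) = 1.0000000000; exp(-rT) = 0.9964245074
N(-d2) = 0.2773139299
Rho = -K*T*exp(-rT)*N(-d2) = -48.4100 * 0.0833 * 0.9964245074 * 0.2773139299 = -1.114285


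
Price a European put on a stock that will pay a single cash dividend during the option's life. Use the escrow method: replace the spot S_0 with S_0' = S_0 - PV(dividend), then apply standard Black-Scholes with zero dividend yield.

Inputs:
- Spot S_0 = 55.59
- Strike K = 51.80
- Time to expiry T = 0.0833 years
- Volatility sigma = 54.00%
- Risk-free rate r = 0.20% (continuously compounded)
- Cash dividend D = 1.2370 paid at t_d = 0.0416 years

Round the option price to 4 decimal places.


Answer: Price = 2.1722

Derivation:
PV(D) = D * exp(-r * t_d) = 1.2370 * 0.99991680 = 1.23689709
S_0' = S_0 - PV(D) = 55.5900 - 1.23689709 = 54.35310291
d1 = (ln(S_0'/K) + (r + sigma^2/2)*T) / (sigma*sqrt(T)) = 0.38769316
d2 = d1 - sigma*sqrt(T) = 0.23183977
exp(-rT) = 0.99983341
N(-d1) = 0.34912156; N(-d2) = 0.40833123
P = K * exp(-rT) * N(-d2) - S_0' * N(-d1) = 51.8000 * 0.99983341 * 0.40833123 - 54.35310291 * 0.34912156 = 2.1722


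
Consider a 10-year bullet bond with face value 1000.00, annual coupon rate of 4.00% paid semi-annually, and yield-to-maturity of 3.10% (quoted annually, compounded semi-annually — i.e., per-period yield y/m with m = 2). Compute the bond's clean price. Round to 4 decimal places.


Coupon per period c = face * coupon_rate / m = 20.000000
Periods per year m = 2; per-period yield y/m = 0.015500
Number of cashflows N = 20
Cashflows (t years, CF_t, discount factor 1/(1+y/m)^(m*t), PV):
  t = 0.5000: CF_t = 20.000000, DF = 0.984737, PV = 19.694732
  t = 1.0000: CF_t = 20.000000, DF = 0.969706, PV = 19.394123
  t = 1.5000: CF_t = 20.000000, DF = 0.954905, PV = 19.098102
  t = 2.0000: CF_t = 20.000000, DF = 0.940330, PV = 18.806600
  t = 2.5000: CF_t = 20.000000, DF = 0.925977, PV = 18.519547
  t = 3.0000: CF_t = 20.000000, DF = 0.911844, PV = 18.236875
  t = 3.5000: CF_t = 20.000000, DF = 0.897926, PV = 17.958518
  t = 4.0000: CF_t = 20.000000, DF = 0.884220, PV = 17.684410
  t = 4.5000: CF_t = 20.000000, DF = 0.870724, PV = 17.414485
  t = 5.0000: CF_t = 20.000000, DF = 0.857434, PV = 17.148681
  t = 5.5000: CF_t = 20.000000, DF = 0.844347, PV = 16.886933
  t = 6.0000: CF_t = 20.000000, DF = 0.831459, PV = 16.629181
  t = 6.5000: CF_t = 20.000000, DF = 0.818768, PV = 16.375363
  t = 7.0000: CF_t = 20.000000, DF = 0.806271, PV = 16.125419
  t = 7.5000: CF_t = 20.000000, DF = 0.793964, PV = 15.879290
  t = 8.0000: CF_t = 20.000000, DF = 0.781846, PV = 15.636918
  t = 8.5000: CF_t = 20.000000, DF = 0.769912, PV = 15.398245
  t = 9.0000: CF_t = 20.000000, DF = 0.758161, PV = 15.163215
  t = 9.5000: CF_t = 20.000000, DF = 0.746589, PV = 14.931773
  t = 10.0000: CF_t = 1020.000000, DF = 0.735193, PV = 749.897001
Price P = sum_t PV_t = 1076.879411

Answer: Price = 1076.8794


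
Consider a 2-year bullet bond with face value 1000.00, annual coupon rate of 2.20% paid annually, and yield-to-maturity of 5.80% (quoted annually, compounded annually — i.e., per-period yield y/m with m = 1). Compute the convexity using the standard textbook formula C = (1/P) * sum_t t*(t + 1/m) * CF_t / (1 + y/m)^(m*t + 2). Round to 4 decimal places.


Answer: Convexity = 5.2806

Derivation:
Coupon per period c = face * coupon_rate / m = 22.000000
Periods per year m = 1; per-period yield y/m = 0.058000
Number of cashflows N = 2
Cashflows (t years, CF_t, discount factor 1/(1+y/m)^(m*t), PV):
  t = 1.0000: CF_t = 22.000000, DF = 0.945180, PV = 20.793951
  t = 2.0000: CF_t = 1022.000000, DF = 0.893364, PV = 913.018464
Price P = sum_t PV_t = 933.812415
Convexity numerator sum_t t*(t + 1/m) * CF_t / (1+y/m)^(m*t + 2):
  t = 1.0000: term = 37.153153
  t = 2.0000: term = 4893.949407
Convexity = (1/P) * sum = 4931.102560 / 933.812415 = 5.280614


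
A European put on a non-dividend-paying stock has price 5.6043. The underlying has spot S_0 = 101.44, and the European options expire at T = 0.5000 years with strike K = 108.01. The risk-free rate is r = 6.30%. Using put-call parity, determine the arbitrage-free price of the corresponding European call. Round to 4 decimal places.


Put-call parity: C - P = S_0 * exp(-qT) - K * exp(-rT).
S_0 * exp(-qT) = 101.4400 * 1.00000000 = 101.44000000
K * exp(-rT) = 108.0100 * 0.96899096 = 104.66071321
C = P + S*exp(-qT) - K*exp(-rT)
C = 5.6043 + 101.44000000 - 104.66071321 = 2.3836

Answer: Call price = 2.3836


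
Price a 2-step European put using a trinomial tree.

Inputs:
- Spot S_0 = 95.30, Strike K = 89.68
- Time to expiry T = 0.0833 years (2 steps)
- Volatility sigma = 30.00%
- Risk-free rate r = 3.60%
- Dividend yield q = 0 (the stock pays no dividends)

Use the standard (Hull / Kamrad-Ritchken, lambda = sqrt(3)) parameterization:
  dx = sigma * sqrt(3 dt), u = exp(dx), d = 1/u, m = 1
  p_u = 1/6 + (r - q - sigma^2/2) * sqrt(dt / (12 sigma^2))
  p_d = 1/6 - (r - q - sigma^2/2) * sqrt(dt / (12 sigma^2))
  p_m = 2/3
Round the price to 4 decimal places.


Answer: Price = V(0,0) = 1.2448

Derivation:
dt = T/N = 0.041650; dx = sigma*sqrt(3*dt) = 0.106045
u = exp(dx) = 1.111872; d = 1/u = 0.899384
p_u = 0.164899, p_m = 0.666667, p_d = 0.168434
Discount per step: exp(-r*dt) = 0.998502
Stock lattice S(k, j) with j the centered position index:
  k=0: S(0,+0) = 95.3000
  k=1: S(1,-1) = 85.7113; S(1,+0) = 95.3000; S(1,+1) = 105.9614
  k=2: S(2,-2) = 77.0874; S(2,-1) = 85.7113; S(2,+0) = 95.3000; S(2,+1) = 105.9614; S(2,+2) = 117.8154
Terminal payoffs V(N, j) = max(K - S_T, 0):
  V(2,-2) = 12.592572; V(2,-1) = 3.968671; V(2,+0) = 0.000000; V(2,+1) = 0.000000; V(2,+2) = 0.000000
Backward induction: V(k, j) = exp(-r*dt) * [p_u * V(k+1, j+1) + p_m * V(k+1, j) + p_d * V(k+1, j-1)]
  V(1,-1) = exp(-r*dt) * [p_u*0.000000 + p_m*3.968671 + p_d*12.592572] = 4.759657
  V(1,+0) = exp(-r*dt) * [p_u*0.000000 + p_m*0.000000 + p_d*3.968671] = 0.667458
  V(1,+1) = exp(-r*dt) * [p_u*0.000000 + p_m*0.000000 + p_d*0.000000] = 0.000000
  V(0,+0) = exp(-r*dt) * [p_u*0.000000 + p_m*0.667458 + p_d*4.759657] = 1.244793


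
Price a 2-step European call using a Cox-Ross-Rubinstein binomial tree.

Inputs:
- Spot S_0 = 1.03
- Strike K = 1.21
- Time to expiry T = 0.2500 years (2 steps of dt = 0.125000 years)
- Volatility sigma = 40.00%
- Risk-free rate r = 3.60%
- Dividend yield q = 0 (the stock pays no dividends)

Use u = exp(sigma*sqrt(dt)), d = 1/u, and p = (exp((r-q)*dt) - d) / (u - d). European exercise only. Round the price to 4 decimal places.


dt = T/N = 0.125000
u = exp(sigma*sqrt(dt)) = 1.151910; d = 1/u = 0.868123
p = (exp((r-q)*dt) - d) / (u - d) = 0.480596
Discount per step: exp(-r*dt) = 0.995510
Stock lattice S(k, i) with i counting down-moves:
  k=0: S(0,0) = 1.0300
  k=1: S(1,0) = 1.1865; S(1,1) = 0.8942
  k=2: S(2,0) = 1.3667; S(2,1) = 1.0300; S(2,2) = 0.7762
Terminal payoffs V(N, i) = max(S_T - K, 0):
  V(2,0) = 0.156703; V(2,1) = 0.000000; V(2,2) = 0.000000
Backward induction: V(k, i) = exp(-r*dt) * [p * V(k+1, i) + (1-p) * V(k+1, i+1)].
  V(1,0) = exp(-r*dt) * [p*0.156703 + (1-p)*0.000000] = 0.074973
  V(1,1) = exp(-r*dt) * [p*0.000000 + (1-p)*0.000000] = 0.000000
  V(0,0) = exp(-r*dt) * [p*0.074973 + (1-p)*0.000000] = 0.035870

Answer: Price = V(0,0) = 0.0359


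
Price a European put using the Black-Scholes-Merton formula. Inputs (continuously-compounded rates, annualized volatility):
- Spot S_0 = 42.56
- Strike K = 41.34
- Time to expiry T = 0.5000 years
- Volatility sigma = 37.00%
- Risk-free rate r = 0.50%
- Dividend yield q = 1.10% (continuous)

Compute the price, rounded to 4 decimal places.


d1 = (ln(S/K) + (r - q + 0.5*sigma^2) * T) / (sigma * sqrt(T)) = 0.23051410
d2 = d1 - sigma * sqrt(T) = -0.03111541
exp(-rT) = 0.99750312; exp(-qT) = 0.99451510
P = K * exp(-rT) * N(-d2) - S_0 * exp(-qT) * N(-d1)
N(-d1) = 0.40884615; N(-d2) = 0.51241125
P = 41.3400 * 0.99750312 * 0.51241125 - 42.5600 * 0.99451510 * 0.40884615 = 3.8251

Answer: Price = 3.8251


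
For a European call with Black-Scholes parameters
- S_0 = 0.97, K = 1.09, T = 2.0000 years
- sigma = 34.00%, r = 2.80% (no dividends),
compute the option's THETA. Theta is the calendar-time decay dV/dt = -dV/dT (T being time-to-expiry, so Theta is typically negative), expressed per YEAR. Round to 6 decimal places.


Answer: Theta = -0.056516

Derivation:
d1 = 0.1143081709; d2 = -0.3665244404
phi(d1) = 0.3963444145; exp(-qT) = 1.0000000000; exp(-rT) = 0.9455391359
Theta = -S*exp(-qT)*phi(d1)*sigma/(2*sqrt(T)) - r*K*exp(-rT)*N(d2) + q*S*exp(-qT)*N(d1)
N(d1) = 0.5455032472; N(d2) = 0.3569868894; sqrt(T) = 1.4142135624
Term 1 = -0.9700 * 1.0000000000 * 0.3963444145 * 0.3400 / (2 * 1.4142135624) = -0.0462145150
Term 2 = -0.0280 * 1.0900 * 0.9455391359 * 0.3569868894 = -0.0103018757
Term 3 = 0 (no dividend yield, q = 0)
Theta = -0.0462145150 + (-0.0103018757) + (0.0000000000) = -0.056516


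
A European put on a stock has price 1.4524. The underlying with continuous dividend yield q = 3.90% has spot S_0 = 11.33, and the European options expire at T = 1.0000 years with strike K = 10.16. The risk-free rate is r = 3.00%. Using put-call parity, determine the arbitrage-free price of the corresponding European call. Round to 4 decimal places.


Put-call parity: C - P = S_0 * exp(-qT) - K * exp(-rT).
S_0 * exp(-qT) = 11.3300 * 0.96175071 = 10.89663553
K * exp(-rT) = 10.1600 * 0.97044553 = 9.85972662
C = P + S*exp(-qT) - K*exp(-rT)
C = 1.4524 + 10.89663553 - 9.85972662 = 2.4893

Answer: Call price = 2.4893


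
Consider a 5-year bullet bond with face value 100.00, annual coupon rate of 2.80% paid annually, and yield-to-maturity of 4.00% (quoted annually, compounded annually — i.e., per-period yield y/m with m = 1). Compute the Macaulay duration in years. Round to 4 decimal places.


Coupon per period c = face * coupon_rate / m = 2.800000
Periods per year m = 1; per-period yield y/m = 0.040000
Number of cashflows N = 5
Cashflows (t years, CF_t, discount factor 1/(1+y/m)^(m*t), PV):
  t = 1.0000: CF_t = 2.800000, DF = 0.961538, PV = 2.692308
  t = 2.0000: CF_t = 2.800000, DF = 0.924556, PV = 2.588757
  t = 3.0000: CF_t = 2.800000, DF = 0.888996, PV = 2.489190
  t = 4.0000: CF_t = 2.800000, DF = 0.854804, PV = 2.393452
  t = 5.0000: CF_t = 102.800000, DF = 0.821927, PV = 84.494107
Price P = sum_t PV_t = 94.657813
Macaulay numerator sum_t t * PV_t:
  t * PV_t at t = 1.0000: 2.692308
  t * PV_t at t = 2.0000: 5.177515
  t * PV_t at t = 3.0000: 7.467569
  t * PV_t at t = 4.0000: 9.573807
  t * PV_t at t = 5.0000: 422.470533
Macaulay duration D = (sum_t t * PV_t) / P = 447.381732 / 94.657813 = 4.726305

Answer: Macaulay duration = 4.7263 years


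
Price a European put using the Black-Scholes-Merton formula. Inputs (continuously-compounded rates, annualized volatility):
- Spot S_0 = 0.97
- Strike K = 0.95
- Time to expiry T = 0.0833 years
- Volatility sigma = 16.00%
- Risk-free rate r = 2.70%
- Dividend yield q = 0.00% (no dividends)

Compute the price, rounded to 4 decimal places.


d1 = (ln(S/K) + (r - q + 0.5*sigma^2) * T) / (sigma * sqrt(T)) = 0.52295503
d2 = d1 - sigma * sqrt(T) = 0.47677625
exp(-rT) = 0.99775343; exp(-qT) = 1.00000000
P = K * exp(-rT) * N(-d2) - S_0 * exp(-qT) * N(-d1)
N(-d1) = 0.30050277; N(-d2) = 0.31676073
P = 0.9500 * 0.99775343 * 0.31676073 - 0.9700 * 1.00000000 * 0.30050277 = 0.0088

Answer: Price = 0.0088


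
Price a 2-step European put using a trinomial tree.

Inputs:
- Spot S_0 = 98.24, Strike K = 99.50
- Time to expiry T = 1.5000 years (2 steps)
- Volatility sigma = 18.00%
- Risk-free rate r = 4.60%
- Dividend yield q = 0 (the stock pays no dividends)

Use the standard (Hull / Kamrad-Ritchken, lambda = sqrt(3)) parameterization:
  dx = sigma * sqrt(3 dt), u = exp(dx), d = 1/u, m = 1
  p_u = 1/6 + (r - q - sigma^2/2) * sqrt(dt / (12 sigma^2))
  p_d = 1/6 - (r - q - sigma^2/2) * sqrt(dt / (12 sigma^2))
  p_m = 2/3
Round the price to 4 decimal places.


dt = T/N = 0.750000; dx = sigma*sqrt(3*dt) = 0.270000
u = exp(dx) = 1.309964; d = 1/u = 0.763379
p_u = 0.208056, p_m = 0.666667, p_d = 0.125278
Discount per step: exp(-r*dt) = 0.966088
Stock lattice S(k, j) with j the centered position index:
  k=0: S(0,+0) = 98.2400
  k=1: S(1,-1) = 74.9944; S(1,+0) = 98.2400; S(1,+1) = 128.6909
  k=2: S(2,-2) = 57.2492; S(2,-1) = 74.9944; S(2,+0) = 98.2400; S(2,+1) = 128.6909; S(2,+2) = 168.5805
Terminal payoffs V(N, j) = max(K - S_T, 0):
  V(2,-2) = 42.250812; V(2,-1) = 24.505598; V(2,+0) = 1.260000; V(2,+1) = 0.000000; V(2,+2) = 0.000000
Backward induction: V(k, j) = exp(-r*dt) * [p_u * V(k+1, j+1) + p_m * V(k+1, j) + p_d * V(k+1, j-1)]
  V(1,-1) = exp(-r*dt) * [p_u*1.260000 + p_m*24.505598 + p_d*42.250812] = 21.149899
  V(1,+0) = exp(-r*dt) * [p_u*0.000000 + p_m*1.260000 + p_d*24.505598] = 3.777412
  V(1,+1) = exp(-r*dt) * [p_u*0.000000 + p_m*0.000000 + p_d*1.260000] = 0.152497
  V(0,+0) = exp(-r*dt) * [p_u*0.152497 + p_m*3.777412 + p_d*21.149899] = 5.023287

Answer: Price = V(0,0) = 5.0233
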